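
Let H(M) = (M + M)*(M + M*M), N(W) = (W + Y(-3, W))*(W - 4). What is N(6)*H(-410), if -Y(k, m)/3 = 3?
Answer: 825034800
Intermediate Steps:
Y(k, m) = -9 (Y(k, m) = -3*3 = -9)
N(W) = (-9 + W)*(-4 + W) (N(W) = (W - 9)*(W - 4) = (-9 + W)*(-4 + W))
H(M) = 2*M*(M + M**2) (H(M) = (2*M)*(M + M**2) = 2*M*(M + M**2))
N(6)*H(-410) = (36 + 6**2 - 13*6)*(2*(-410)**2*(1 - 410)) = (36 + 36 - 78)*(2*168100*(-409)) = -6*(-137505800) = 825034800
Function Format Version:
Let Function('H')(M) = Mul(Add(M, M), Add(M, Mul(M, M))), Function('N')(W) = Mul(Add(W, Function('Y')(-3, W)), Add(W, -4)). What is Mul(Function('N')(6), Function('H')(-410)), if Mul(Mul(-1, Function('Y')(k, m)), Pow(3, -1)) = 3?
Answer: 825034800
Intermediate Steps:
Function('Y')(k, m) = -9 (Function('Y')(k, m) = Mul(-3, 3) = -9)
Function('N')(W) = Mul(Add(-9, W), Add(-4, W)) (Function('N')(W) = Mul(Add(W, -9), Add(W, -4)) = Mul(Add(-9, W), Add(-4, W)))
Function('H')(M) = Mul(2, M, Add(M, Pow(M, 2))) (Function('H')(M) = Mul(Mul(2, M), Add(M, Pow(M, 2))) = Mul(2, M, Add(M, Pow(M, 2))))
Mul(Function('N')(6), Function('H')(-410)) = Mul(Add(36, Pow(6, 2), Mul(-13, 6)), Mul(2, Pow(-410, 2), Add(1, -410))) = Mul(Add(36, 36, -78), Mul(2, 168100, -409)) = Mul(-6, -137505800) = 825034800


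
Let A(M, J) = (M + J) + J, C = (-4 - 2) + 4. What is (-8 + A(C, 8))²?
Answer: 36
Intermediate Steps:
C = -2 (C = -6 + 4 = -2)
A(M, J) = M + 2*J (A(M, J) = (J + M) + J = M + 2*J)
(-8 + A(C, 8))² = (-8 + (-2 + 2*8))² = (-8 + (-2 + 16))² = (-8 + 14)² = 6² = 36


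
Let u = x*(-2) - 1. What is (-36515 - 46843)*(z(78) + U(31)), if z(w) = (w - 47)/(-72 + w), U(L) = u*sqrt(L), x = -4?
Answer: -430683 - 583506*sqrt(31) ≈ -3.6795e+6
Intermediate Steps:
u = 7 (u = -4*(-2) - 1 = 8 - 1 = 7)
U(L) = 7*sqrt(L)
z(w) = (-47 + w)/(-72 + w)
(-36515 - 46843)*(z(78) + U(31)) = (-36515 - 46843)*((-47 + 78)/(-72 + 78) + 7*sqrt(31)) = -83358*(31/6 + 7*sqrt(31)) = -430683 - 583506*sqrt(31)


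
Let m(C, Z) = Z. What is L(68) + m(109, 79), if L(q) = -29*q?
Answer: -1893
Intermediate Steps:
L(68) + m(109, 79) = -29*68 + 79 = -1972 + 79 = -1893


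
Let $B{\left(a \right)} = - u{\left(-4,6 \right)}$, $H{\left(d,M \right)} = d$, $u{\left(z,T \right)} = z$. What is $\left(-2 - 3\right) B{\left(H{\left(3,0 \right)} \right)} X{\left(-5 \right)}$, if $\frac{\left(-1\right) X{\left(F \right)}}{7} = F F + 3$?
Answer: $3920$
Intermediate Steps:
$X{\left(F \right)} = -21 - 7 F^{2}$ ($X{\left(F \right)} = - 7 \left(F F + 3\right) = - 7 \left(F^{2} + 3\right) = - 7 \left(3 + F^{2}\right) = -21 - 7 F^{2}$)
$B{\left(a \right)} = 4$ ($B{\left(a \right)} = \left(-1\right) \left(-4\right) = 4$)
$\left(-2 - 3\right) B{\left(H{\left(3,0 \right)} \right)} X{\left(-5 \right)} = \left(-2 - 3\right) 4 \left(-21 - 7 \left(-5\right)^{2}\right) = \left(-2 - 3\right) 4 \left(-21 - 175\right) = \left(-5\right) 4 \left(-21 - 175\right) = \left(-20\right) \left(-196\right) = 3920$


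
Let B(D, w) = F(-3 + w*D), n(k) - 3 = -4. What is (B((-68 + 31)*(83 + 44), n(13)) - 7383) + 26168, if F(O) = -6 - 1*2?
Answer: 18777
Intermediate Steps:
n(k) = -1 (n(k) = 3 - 4 = -1)
F(O) = -8 (F(O) = -6 - 2 = -8)
B(D, w) = -8
(B((-68 + 31)*(83 + 44), n(13)) - 7383) + 26168 = (-8 - 7383) + 26168 = -7391 + 26168 = 18777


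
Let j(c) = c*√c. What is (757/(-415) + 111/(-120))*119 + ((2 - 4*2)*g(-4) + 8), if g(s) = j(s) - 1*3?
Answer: -999793/3320 + 48*I ≈ -301.14 + 48.0*I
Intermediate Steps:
j(c) = c^(3/2)
g(s) = -3 + s^(3/2) (g(s) = s^(3/2) - 1*3 = s^(3/2) - 3 = -3 + s^(3/2))
(757/(-415) + 111/(-120))*119 + ((2 - 4*2)*g(-4) + 8) = (757/(-415) + 111/(-120))*119 + ((2 - 4*2)*(-3 + (-4)^(3/2)) + 8) = (757*(-1/415) + 111*(-1/120))*119 + ((2 - 8)*(-3 - 8*I) + 8) = (-757/415 - 37/40)*119 + (-6*(-3 - 8*I) + 8) = -9127/3320*119 + ((18 + 48*I) + 8) = -1086113/3320 + (26 + 48*I) = -999793/3320 + 48*I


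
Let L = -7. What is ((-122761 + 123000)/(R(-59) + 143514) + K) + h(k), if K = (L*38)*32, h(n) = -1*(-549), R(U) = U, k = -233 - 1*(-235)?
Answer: -1142331926/143455 ≈ -7963.0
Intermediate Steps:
k = 2 (k = -233 + 235 = 2)
h(n) = 549
K = -8512 (K = -7*38*32 = -266*32 = -8512)
((-122761 + 123000)/(R(-59) + 143514) + K) + h(k) = ((-122761 + 123000)/(-59 + 143514) - 8512) + 549 = (239/143455 - 8512) + 549 = -1221088721/143455 + 549 = -1142331926/143455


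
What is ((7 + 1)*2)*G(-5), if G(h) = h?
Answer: -80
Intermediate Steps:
((7 + 1)*2)*G(-5) = ((7 + 1)*2)*(-5) = (8*2)*(-5) = 16*(-5) = -80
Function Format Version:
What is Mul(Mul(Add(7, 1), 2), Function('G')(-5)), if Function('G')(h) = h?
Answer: -80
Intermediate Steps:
Mul(Mul(Add(7, 1), 2), Function('G')(-5)) = Mul(Mul(Add(7, 1), 2), -5) = Mul(Mul(8, 2), -5) = Mul(16, -5) = -80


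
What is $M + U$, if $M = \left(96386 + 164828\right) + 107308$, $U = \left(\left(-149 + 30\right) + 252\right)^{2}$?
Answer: $386211$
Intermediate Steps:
$U = 17689$ ($U = \left(-119 + 252\right)^{2} = 133^{2} = 17689$)
$M = 368522$ ($M = 261214 + 107308 = 368522$)
$M + U = 368522 + 17689 = 386211$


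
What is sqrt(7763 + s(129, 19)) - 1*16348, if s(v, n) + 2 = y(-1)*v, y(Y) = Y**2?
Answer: -16348 + sqrt(7890) ≈ -16259.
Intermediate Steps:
s(v, n) = -2 + v (s(v, n) = -2 + (-1)**2*v = -2 + 1*v = -2 + v)
sqrt(7763 + s(129, 19)) - 1*16348 = sqrt(7763 + (-2 + 129)) - 1*16348 = sqrt(7763 + 127) - 16348 = sqrt(7890) - 16348 = -16348 + sqrt(7890)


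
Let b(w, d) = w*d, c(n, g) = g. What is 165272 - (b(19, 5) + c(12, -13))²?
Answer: 158548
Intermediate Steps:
b(w, d) = d*w
165272 - (b(19, 5) + c(12, -13))² = 165272 - (5*19 - 13)² = 165272 - (95 - 13)² = 165272 - 1*82² = 165272 - 1*6724 = 165272 - 6724 = 158548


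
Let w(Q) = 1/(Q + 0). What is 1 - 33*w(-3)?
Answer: 12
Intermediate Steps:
w(Q) = 1/Q
1 - 33*w(-3) = 1 - 33/(-3) = 1 - 33*(-1/3) = 1 + 11 = 12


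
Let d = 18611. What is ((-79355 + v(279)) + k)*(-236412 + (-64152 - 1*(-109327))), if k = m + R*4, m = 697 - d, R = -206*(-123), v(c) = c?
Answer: -834175794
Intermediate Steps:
R = 25338
m = -17914 (m = 697 - 1*18611 = 697 - 18611 = -17914)
k = 83438 (k = -17914 + 25338*4 = -17914 + 101352 = 83438)
((-79355 + v(279)) + k)*(-236412 + (-64152 - 1*(-109327))) = ((-79355 + 279) + 83438)*(-236412 + (-64152 - 1*(-109327))) = (-79076 + 83438)*(-236412 + (-64152 + 109327)) = 4362*(-236412 + 45175) = 4362*(-191237) = -834175794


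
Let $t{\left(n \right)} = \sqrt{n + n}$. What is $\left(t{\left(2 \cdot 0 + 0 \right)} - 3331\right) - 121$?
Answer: $-3452$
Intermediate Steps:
$t{\left(n \right)} = \sqrt{2} \sqrt{n}$ ($t{\left(n \right)} = \sqrt{2 n} = \sqrt{2} \sqrt{n}$)
$\left(t{\left(2 \cdot 0 + 0 \right)} - 3331\right) - 121 = \left(\sqrt{2} \sqrt{2 \cdot 0 + 0} - 3331\right) - 121 = \left(\sqrt{2} \sqrt{0 + 0} - 3331\right) + \left(-982 + 861\right) = \left(\sqrt{2} \sqrt{0} - 3331\right) - 121 = \left(\sqrt{2} \cdot 0 - 3331\right) - 121 = \left(0 - 3331\right) - 121 = -3331 - 121 = -3452$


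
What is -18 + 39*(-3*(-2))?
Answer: 216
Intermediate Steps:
-18 + 39*(-3*(-2)) = -18 + 39*6 = -18 + 234 = 216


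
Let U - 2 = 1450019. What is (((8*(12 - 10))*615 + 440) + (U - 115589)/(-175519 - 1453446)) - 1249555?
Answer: -2018736934807/1628965 ≈ -1.2393e+6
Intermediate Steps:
U = 1450021 (U = 2 + 1450019 = 1450021)
(((8*(12 - 10))*615 + 440) + (U - 115589)/(-175519 - 1453446)) - 1249555 = (((8*(12 - 10))*615 + 440) + (1450021 - 115589)/(-175519 - 1453446)) - 1249555 = (((8*2)*615 + 440) + 1334432/(-1628965)) - 1249555 = ((16*615 + 440) + 1334432*(-1/1628965)) - 1249555 = ((9840 + 440) - 1334432/1628965) - 1249555 = (10280 - 1334432/1628965) - 1249555 = 16744425768/1628965 - 1249555 = -2018736934807/1628965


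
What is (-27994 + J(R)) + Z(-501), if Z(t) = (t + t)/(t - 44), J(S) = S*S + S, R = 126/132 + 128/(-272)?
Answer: -2133855461753/76232420 ≈ -27991.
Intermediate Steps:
R = 181/374 (R = 126*(1/132) + 128*(-1/272) = 21/22 - 8/17 = 181/374 ≈ 0.48396)
J(S) = S + S**2 (J(S) = S**2 + S = S + S**2)
Z(t) = 2*t/(-44 + t) (Z(t) = (2*t)/(-44 + t) = 2*t/(-44 + t))
(-27994 + J(R)) + Z(-501) = (-27994 + 181*(1 + 181/374)/374) + 2*(-501)/(-44 - 501) = (-27994 + (181/374)*(555/374)) + 2*(-501)/(-545) = (-27994 + 100455/139876) + 2*(-501)*(-1/545) = -3915588289/139876 + 1002/545 = -2133855461753/76232420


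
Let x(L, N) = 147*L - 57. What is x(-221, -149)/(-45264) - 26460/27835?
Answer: -1215930/5249681 ≈ -0.23162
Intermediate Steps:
x(L, N) = -57 + 147*L
x(-221, -149)/(-45264) - 26460/27835 = (-57 + 147*(-221))/(-45264) - 26460/27835 = (-57 - 32487)*(-1/45264) - 26460*1/27835 = -32544*(-1/45264) - 5292/5567 = 678/943 - 5292/5567 = -1215930/5249681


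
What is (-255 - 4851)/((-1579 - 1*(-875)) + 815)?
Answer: -46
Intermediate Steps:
(-255 - 4851)/((-1579 - 1*(-875)) + 815) = -5106/((-1579 + 875) + 815) = -5106/(-704 + 815) = -5106/111 = -5106*1/111 = -46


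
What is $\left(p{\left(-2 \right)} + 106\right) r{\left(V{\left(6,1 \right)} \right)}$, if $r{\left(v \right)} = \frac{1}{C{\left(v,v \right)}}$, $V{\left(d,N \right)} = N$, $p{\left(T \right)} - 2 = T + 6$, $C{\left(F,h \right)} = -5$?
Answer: $- \frac{112}{5} \approx -22.4$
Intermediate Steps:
$p{\left(T \right)} = 8 + T$ ($p{\left(T \right)} = 2 + \left(T + 6\right) = 2 + \left(6 + T\right) = 8 + T$)
$r{\left(v \right)} = - \frac{1}{5}$ ($r{\left(v \right)} = \frac{1}{-5} = - \frac{1}{5}$)
$\left(p{\left(-2 \right)} + 106\right) r{\left(V{\left(6,1 \right)} \right)} = \left(\left(8 - 2\right) + 106\right) \left(- \frac{1}{5}\right) = \left(6 + 106\right) \left(- \frac{1}{5}\right) = 112 \left(- \frac{1}{5}\right) = - \frac{112}{5}$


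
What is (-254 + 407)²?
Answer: 23409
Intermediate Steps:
(-254 + 407)² = 153² = 23409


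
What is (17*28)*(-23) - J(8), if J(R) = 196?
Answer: -11144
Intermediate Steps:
(17*28)*(-23) - J(8) = (17*28)*(-23) - 1*196 = 476*(-23) - 196 = -10948 - 196 = -11144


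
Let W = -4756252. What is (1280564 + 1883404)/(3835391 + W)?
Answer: -3163968/920861 ≈ -3.4359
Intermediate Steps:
(1280564 + 1883404)/(3835391 + W) = (1280564 + 1883404)/(3835391 - 4756252) = 3163968/(-920861) = 3163968*(-1/920861) = -3163968/920861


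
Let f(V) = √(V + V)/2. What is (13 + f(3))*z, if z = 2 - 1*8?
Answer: -78 - 3*√6 ≈ -85.349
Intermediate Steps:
z = -6 (z = 2 - 8 = -6)
f(V) = √2*√V/2 (f(V) = √(2*V)*(½) = (√2*√V)*(½) = √2*√V/2)
(13 + f(3))*z = (13 + √2*√3/2)*(-6) = (13 + √6/2)*(-6) = -78 - 3*√6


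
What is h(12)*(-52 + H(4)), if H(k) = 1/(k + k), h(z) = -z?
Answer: 1245/2 ≈ 622.50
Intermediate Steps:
H(k) = 1/(2*k)
h(12)*(-52 + H(4)) = (-1*12)*(-52 + (½)/4) = -12*(-52 + (½)*(¼)) = -12*(-52 + ⅛) = -12*(-415/8) = 1245/2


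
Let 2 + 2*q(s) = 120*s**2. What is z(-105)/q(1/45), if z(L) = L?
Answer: 14175/131 ≈ 108.21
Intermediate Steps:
q(s) = -1 + 60*s**2 (q(s) = -1 + (120*s**2)/2 = -1 + 60*s**2)
z(-105)/q(1/45) = -105/(-1 + 60*(1/45)**2) = -105/(-1 + 60*(1/2025)) = -105/(-1 + 4/135) = -105/(-131/135) = -105*(-135/131) = 14175/131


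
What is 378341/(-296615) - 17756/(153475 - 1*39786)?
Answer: -2099126343/1466167945 ≈ -1.4317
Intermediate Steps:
378341/(-296615) - 17756/(153475 - 1*39786) = 378341*(-1/296615) - 17756/(153475 - 39786) = -378341/296615 - 17756/113689 = -378341/296615 - 17756*1/113689 = -378341/296615 - 772/4943 = -2099126343/1466167945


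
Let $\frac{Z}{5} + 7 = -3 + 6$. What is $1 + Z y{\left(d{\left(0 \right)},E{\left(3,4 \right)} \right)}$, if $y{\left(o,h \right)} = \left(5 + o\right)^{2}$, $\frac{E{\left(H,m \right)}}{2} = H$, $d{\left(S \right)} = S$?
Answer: $-499$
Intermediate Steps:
$E{\left(H,m \right)} = 2 H$
$Z = -20$ ($Z = -35 + 5 \left(-3 + 6\right) = -35 + 5 \cdot 3 = -35 + 15 = -20$)
$1 + Z y{\left(d{\left(0 \right)},E{\left(3,4 \right)} \right)} = 1 - 20 \left(5 + 0\right)^{2} = 1 - 20 \cdot 5^{2} = 1 - 500 = -499$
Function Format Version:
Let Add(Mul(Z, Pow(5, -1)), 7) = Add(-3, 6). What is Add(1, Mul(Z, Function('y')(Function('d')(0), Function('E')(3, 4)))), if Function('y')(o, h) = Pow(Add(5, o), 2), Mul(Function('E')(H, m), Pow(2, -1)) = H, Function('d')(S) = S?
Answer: -499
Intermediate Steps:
Function('E')(H, m) = Mul(2, H)
Z = -20 (Z = Add(-35, Mul(5, Add(-3, 6))) = Add(-35, Mul(5, 3)) = Add(-35, 15) = -20)
Add(1, Mul(Z, Function('y')(Function('d')(0), Function('E')(3, 4)))) = Add(1, Mul(-20, Pow(Add(5, 0), 2))) = Add(1, Mul(-20, Pow(5, 2))) = Add(1, Mul(-20, 25)) = Add(1, -500) = -499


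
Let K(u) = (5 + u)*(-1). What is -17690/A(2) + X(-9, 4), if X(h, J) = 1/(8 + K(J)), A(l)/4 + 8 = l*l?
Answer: 8837/8 ≈ 1104.6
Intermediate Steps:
A(l) = -32 + 4*l**2 (A(l) = -32 + 4*(l*l) = -32 + 4*l**2)
K(u) = -5 - u
X(h, J) = 1/(3 - J) (X(h, J) = 1/(8 + (-5 - J)) = 1/(3 - J))
-17690/A(2) + X(-9, 4) = -17690/(-32 + 4*2**2) - 1/(-3 + 4) = -17690/(-32 + 4*4) - 1/1 = -17690/(-32 + 16) - 1*1 = -17690/(-16) - 1 = -17690*(-1)/16 - 1 = -290*(-61/16) - 1 = 8845/8 - 1 = 8837/8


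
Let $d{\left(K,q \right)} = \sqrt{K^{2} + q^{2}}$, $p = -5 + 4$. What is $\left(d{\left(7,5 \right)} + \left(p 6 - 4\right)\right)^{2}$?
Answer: $\left(10 - \sqrt{74}\right)^{2} \approx 1.9535$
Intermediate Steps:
$p = -1$
$\left(d{\left(7,5 \right)} + \left(p 6 - 4\right)\right)^{2} = \left(\sqrt{7^{2} + 5^{2}} - 10\right)^{2} = \left(\sqrt{49 + 25} - 10\right)^{2} = \left(\sqrt{74} - 10\right)^{2} = \left(-10 + \sqrt{74}\right)^{2}$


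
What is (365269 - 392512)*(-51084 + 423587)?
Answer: -10148099229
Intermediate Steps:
(365269 - 392512)*(-51084 + 423587) = -27243*372503 = -10148099229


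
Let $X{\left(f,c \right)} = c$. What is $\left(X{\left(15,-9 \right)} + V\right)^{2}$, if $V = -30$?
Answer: $1521$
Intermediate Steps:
$\left(X{\left(15,-9 \right)} + V\right)^{2} = \left(-9 - 30\right)^{2} = \left(-39\right)^{2} = 1521$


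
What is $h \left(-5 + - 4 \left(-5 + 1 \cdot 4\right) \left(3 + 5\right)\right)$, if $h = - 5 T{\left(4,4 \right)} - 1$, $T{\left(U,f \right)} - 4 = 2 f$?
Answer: $-1647$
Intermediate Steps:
$T{\left(U,f \right)} = 4 + 2 f$
$h = -61$ ($h = - 5 \left(4 + 2 \cdot 4\right) - 1 = - 5 \left(4 + 8\right) - 1 = \left(-5\right) 12 - 1 = -60 - 1 = -61$)
$h \left(-5 + - 4 \left(-5 + 1 \cdot 4\right) \left(3 + 5\right)\right) = - 61 \left(-5 + - 4 \left(-5 + 1 \cdot 4\right) \left(3 + 5\right)\right) = - 61 \left(-5 + - 4 \left(-5 + 4\right) 8\right) = - 61 \left(-5 + \left(-4\right) \left(-1\right) 8\right) = - 61 \left(-5 + 4 \cdot 8\right) = - 61 \left(-5 + 32\right) = \left(-61\right) 27 = -1647$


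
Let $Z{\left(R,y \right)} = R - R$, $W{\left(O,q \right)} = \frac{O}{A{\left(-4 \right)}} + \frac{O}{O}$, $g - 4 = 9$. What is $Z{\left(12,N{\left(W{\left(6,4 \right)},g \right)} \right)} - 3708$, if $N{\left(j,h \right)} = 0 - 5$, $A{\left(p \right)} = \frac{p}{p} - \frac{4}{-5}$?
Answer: $-3708$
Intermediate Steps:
$g = 13$ ($g = 4 + 9 = 13$)
$A{\left(p \right)} = \frac{9}{5}$ ($A{\left(p \right)} = 1 - - \frac{4}{5} = 1 + \frac{4}{5} = \frac{9}{5}$)
$W{\left(O,q \right)} = 1 + \frac{5 O}{9}$ ($W{\left(O,q \right)} = \frac{O}{\frac{9}{5}} + \frac{O}{O} = O \frac{5}{9} + 1 = \frac{5 O}{9} + 1 = 1 + \frac{5 O}{9}$)
$N{\left(j,h \right)} = -5$ ($N{\left(j,h \right)} = 0 - 5 = -5$)
$Z{\left(R,y \right)} = 0$
$Z{\left(12,N{\left(W{\left(6,4 \right)},g \right)} \right)} - 3708 = 0 - 3708 = -3708$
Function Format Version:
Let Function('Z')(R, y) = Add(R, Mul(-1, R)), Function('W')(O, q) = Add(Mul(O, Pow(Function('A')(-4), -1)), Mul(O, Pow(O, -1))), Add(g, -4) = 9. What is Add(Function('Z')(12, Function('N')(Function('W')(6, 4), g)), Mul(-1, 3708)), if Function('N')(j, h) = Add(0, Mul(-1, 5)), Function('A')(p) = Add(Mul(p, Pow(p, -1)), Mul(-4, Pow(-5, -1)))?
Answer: -3708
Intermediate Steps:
g = 13 (g = Add(4, 9) = 13)
Function('A')(p) = Rational(9, 5) (Function('A')(p) = Add(1, Mul(-4, Rational(-1, 5))) = Add(1, Rational(4, 5)) = Rational(9, 5))
Function('W')(O, q) = Add(1, Mul(Rational(5, 9), O)) (Function('W')(O, q) = Add(Mul(O, Pow(Rational(9, 5), -1)), Mul(O, Pow(O, -1))) = Add(Mul(O, Rational(5, 9)), 1) = Add(Mul(Rational(5, 9), O), 1) = Add(1, Mul(Rational(5, 9), O)))
Function('N')(j, h) = -5 (Function('N')(j, h) = Add(0, -5) = -5)
Function('Z')(R, y) = 0
Add(Function('Z')(12, Function('N')(Function('W')(6, 4), g)), Mul(-1, 3708)) = Add(0, Mul(-1, 3708)) = Add(0, -3708) = -3708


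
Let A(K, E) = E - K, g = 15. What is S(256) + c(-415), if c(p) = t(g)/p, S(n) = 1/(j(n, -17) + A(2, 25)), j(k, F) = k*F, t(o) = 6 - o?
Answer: 38546/1796535 ≈ 0.021456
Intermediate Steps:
j(k, F) = F*k
S(n) = 1/(23 - 17*n) (S(n) = 1/(-17*n + (25 - 1*2)) = 1/(-17*n + (25 - 2)) = 1/(-17*n + 23) = 1/(23 - 17*n))
c(p) = -9/p (c(p) = (6 - 1*15)/p = (6 - 15)/p = -9/p)
S(256) + c(-415) = -1/(-23 + 17*256) - 9/(-415) = -1/(-23 + 4352) - 9*(-1/415) = -1/4329 + 9/415 = 38546/1796535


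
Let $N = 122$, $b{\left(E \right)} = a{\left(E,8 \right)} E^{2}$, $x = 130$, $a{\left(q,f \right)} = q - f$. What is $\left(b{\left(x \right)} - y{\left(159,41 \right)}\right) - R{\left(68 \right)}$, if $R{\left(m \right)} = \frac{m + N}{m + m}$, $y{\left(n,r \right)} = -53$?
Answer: $\frac{140205909}{68} \approx 2.0619 \cdot 10^{6}$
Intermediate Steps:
$b{\left(E \right)} = E^{2} \left(-8 + E\right)$ ($b{\left(E \right)} = \left(E - 8\right) E^{2} = \left(-8 + E\right) E^{2} = E^{2} \left(-8 + E\right)$)
$R{\left(m \right)} = \frac{122 + m}{2 m}$ ($R{\left(m \right)} = \frac{m + 122}{m + m} = \frac{122 + m}{2 m}$)
$\left(b{\left(x \right)} - y{\left(159,41 \right)}\right) - R{\left(68 \right)} = \left(130^{2} \left(-8 + 130\right) - -53\right) - \frac{122 + 68}{2 \cdot 68} = \left(16900 \cdot 122 + 53\right) - \frac{1}{2} \cdot \frac{1}{68} \cdot 190 = \left(2061800 + 53\right) - \frac{95}{68} = 2061853 - \frac{95}{68} = \frac{140205909}{68}$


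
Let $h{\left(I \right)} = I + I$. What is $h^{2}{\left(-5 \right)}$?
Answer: $100$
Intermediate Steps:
$h{\left(I \right)} = 2 I$
$h^{2}{\left(-5 \right)} = \left(2 \left(-5\right)\right)^{2} = \left(-10\right)^{2} = 100$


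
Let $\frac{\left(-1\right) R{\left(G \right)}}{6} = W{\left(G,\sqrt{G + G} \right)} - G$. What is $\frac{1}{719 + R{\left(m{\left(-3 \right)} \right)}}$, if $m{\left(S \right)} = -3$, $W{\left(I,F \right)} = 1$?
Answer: $\frac{1}{695} \approx 0.0014388$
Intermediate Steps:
$R{\left(G \right)} = -6 + 6 G$ ($R{\left(G \right)} = - 6 \left(1 - G\right) = -6 + 6 G$)
$\frac{1}{719 + R{\left(m{\left(-3 \right)} \right)}} = \frac{1}{719 + \left(-6 + 6 \left(-3\right)\right)} = \frac{1}{719 - 24} = \frac{1}{695}$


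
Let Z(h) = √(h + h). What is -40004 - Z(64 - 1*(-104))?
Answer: -40004 - 4*√21 ≈ -40022.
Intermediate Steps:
Z(h) = √2*√h (Z(h) = √(2*h) = √2*√h)
-40004 - Z(64 - 1*(-104)) = -40004 - √2*√(64 - 1*(-104)) = -40004 - √2*√(64 + 104) = -40004 - √2*√168 = -40004 - √2*2*√42 = -40004 - 4*√21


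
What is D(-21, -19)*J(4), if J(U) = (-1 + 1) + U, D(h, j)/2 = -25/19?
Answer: -200/19 ≈ -10.526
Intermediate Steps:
D(h, j) = -50/19 (D(h, j) = 2*(-25/19) = -50/19)
J(U) = U (J(U) = 0 + U = U)
D(-21, -19)*J(4) = -50/19*4 = -200/19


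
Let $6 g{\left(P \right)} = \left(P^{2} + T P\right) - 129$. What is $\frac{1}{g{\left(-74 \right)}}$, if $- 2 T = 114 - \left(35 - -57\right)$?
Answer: $\frac{6}{6161} \approx 0.00097387$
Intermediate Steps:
$T = -11$ ($T = - \frac{114 - \left(35 - -57\right)}{2} = - \frac{114 - \left(35 + 57\right)}{2} = - \frac{114 - 92}{2} = \left(- \frac{1}{2}\right) 22 = -11$)
$g{\left(P \right)} = - \frac{43}{2} - \frac{11 P}{6} + \frac{P^{2}}{6}$ ($g{\left(P \right)} = \frac{\left(P^{2} - 11 P\right) - 129}{6} = \frac{-129 + P^{2} - 11 P}{6} = - \frac{43}{2} - \frac{11 P}{6} + \frac{P^{2}}{6}$)
$\frac{1}{g{\left(-74 \right)}} = \frac{1}{- \frac{43}{2} - - \frac{407}{3} + \frac{\left(-74\right)^{2}}{6}} = \frac{1}{- \frac{43}{2} + \frac{407}{3} + \frac{1}{6} \cdot 5476} = \frac{1}{- \frac{43}{2} + \frac{407}{3} + \frac{2738}{3}} = \frac{1}{\frac{6161}{6}} = \frac{6}{6161}$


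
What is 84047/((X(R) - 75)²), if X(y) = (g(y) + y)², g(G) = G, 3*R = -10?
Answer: 6807807/75625 ≈ 90.021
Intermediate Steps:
R = -10/3 (R = (⅓)*(-10) = -10/3 ≈ -3.3333)
X(y) = 4*y² (X(y) = (y + y)² = (2*y)² = 4*y²)
84047/((X(R) - 75)²) = 84047/((4*(-10/3)² - 75)²) = 84047/((4*(100/9) - 75)²) = 84047/((400/9 - 75)²) = 84047/((-275/9)²) = 84047/(75625/81) = 84047*(81/75625) = 6807807/75625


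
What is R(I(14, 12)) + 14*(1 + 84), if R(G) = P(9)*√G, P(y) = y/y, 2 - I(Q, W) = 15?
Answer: 1190 + I*√13 ≈ 1190.0 + 3.6056*I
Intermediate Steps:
I(Q, W) = -13 (I(Q, W) = 2 - 1*15 = 2 - 15 = -13)
P(y) = 1
R(G) = √G (R(G) = 1*√G = √G)
R(I(14, 12)) + 14*(1 + 84) = √(-13) + 14*(1 + 84) = I*√13 + 14*85 = I*√13 + 1190 = 1190 + I*√13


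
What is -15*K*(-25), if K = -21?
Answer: -7875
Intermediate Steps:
-15*K*(-25) = -15*(-21)*(-25) = 315*(-25) = -7875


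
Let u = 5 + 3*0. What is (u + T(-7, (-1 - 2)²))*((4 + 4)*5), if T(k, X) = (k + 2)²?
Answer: 1200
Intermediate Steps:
u = 5 (u = 5 + 0 = 5)
T(k, X) = (2 + k)²
(u + T(-7, (-1 - 2)²))*((4 + 4)*5) = (5 + (2 - 7)²)*((4 + 4)*5) = (5 + (-5)²)*(8*5) = (5 + 25)*40 = 30*40 = 1200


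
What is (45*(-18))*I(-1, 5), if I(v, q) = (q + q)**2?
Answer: -81000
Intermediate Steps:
I(v, q) = 4*q**2 (I(v, q) = (2*q)**2 = 4*q**2)
(45*(-18))*I(-1, 5) = (45*(-18))*(4*5**2) = -3240*25 = -810*100 = -81000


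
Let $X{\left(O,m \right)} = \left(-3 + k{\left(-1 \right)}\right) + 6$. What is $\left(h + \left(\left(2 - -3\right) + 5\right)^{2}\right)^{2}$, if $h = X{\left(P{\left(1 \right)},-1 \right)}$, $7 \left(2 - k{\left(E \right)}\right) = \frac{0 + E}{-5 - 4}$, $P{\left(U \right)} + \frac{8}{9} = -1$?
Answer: $\frac{43744996}{3969} \approx 11022.0$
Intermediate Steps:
$P{\left(U \right)} = - \frac{17}{9}$ ($P{\left(U \right)} = - \frac{8}{9} - 1 = - \frac{17}{9}$)
$k{\left(E \right)} = 2 + \frac{E}{63}$ ($k{\left(E \right)} = 2 - \frac{\left(0 + E\right) \frac{1}{-5 - 4}}{7} = 2 - \frac{E \frac{1}{-9}}{7} = 2 - \frac{E \left(- \frac{1}{9}\right)}{7} = 2 - \frac{\left(- \frac{1}{9}\right) E}{7} = 2 + \frac{E}{63}$)
$X{\left(O,m \right)} = \frac{314}{63}$ ($X{\left(O,m \right)} = \left(-3 + \left(2 + \frac{1}{63} \left(-1\right)\right)\right) + 6 = \left(-3 + \left(2 - \frac{1}{63}\right)\right) + 6 = \left(-3 + \frac{125}{63}\right) + 6 = - \frac{64}{63} + 6 = \frac{314}{63}$)
$h = \frac{314}{63} \approx 4.9841$
$\left(h + \left(\left(2 - -3\right) + 5\right)^{2}\right)^{2} = \left(\frac{314}{63} + \left(\left(2 - -3\right) + 5\right)^{2}\right)^{2} = \left(\frac{314}{63} + \left(\left(2 + 3\right) + 5\right)^{2}\right)^{2} = \left(\frac{314}{63} + \left(5 + 5\right)^{2}\right)^{2} = \left(\frac{314}{63} + 10^{2}\right)^{2} = \left(\frac{314}{63} + 100\right)^{2} = \left(\frac{6614}{63}\right)^{2} = \frac{43744996}{3969}$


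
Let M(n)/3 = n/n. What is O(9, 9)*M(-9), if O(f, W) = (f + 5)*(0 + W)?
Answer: 378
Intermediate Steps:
O(f, W) = W*(5 + f) (O(f, W) = (5 + f)*W = W*(5 + f))
M(n) = 3 (M(n) = 3*(n/n) = 3*1 = 3)
O(9, 9)*M(-9) = (9*(5 + 9))*3 = (9*14)*3 = 126*3 = 378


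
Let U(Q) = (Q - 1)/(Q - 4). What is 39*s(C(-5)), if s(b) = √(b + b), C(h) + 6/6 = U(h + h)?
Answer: 39*I*√21/7 ≈ 25.531*I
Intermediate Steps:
U(Q) = (-1 + Q)/(-4 + Q)
C(h) = -1 + (-1 + 2*h)/(-4 + 2*h) (C(h) = -1 + (-1 + (h + h))/(-4 + (h + h)) = -1 + (-1 + 2*h)/(-4 + 2*h))
s(b) = √2*√b (s(b) = √(2*b) = √2*√b)
39*s(C(-5)) = 39*(√2*√(3/(2*(-2 - 5)))) = 39*(√2*√((3/2)/(-7))) = 39*(√2*√((3/2)*(-⅐))) = 39*(√2*√(-3/14)) = 39*(√2*(I*√42/14)) = 39*(I*√21/7) = 39*I*√21/7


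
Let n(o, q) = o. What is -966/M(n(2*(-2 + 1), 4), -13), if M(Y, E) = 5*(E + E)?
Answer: 483/65 ≈ 7.4308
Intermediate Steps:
M(Y, E) = 10*E (M(Y, E) = 5*(2*E) = 10*E)
-966/M(n(2*(-2 + 1), 4), -13) = -966/(10*(-13)) = -966/(-130) = -966*(-1/130) = 483/65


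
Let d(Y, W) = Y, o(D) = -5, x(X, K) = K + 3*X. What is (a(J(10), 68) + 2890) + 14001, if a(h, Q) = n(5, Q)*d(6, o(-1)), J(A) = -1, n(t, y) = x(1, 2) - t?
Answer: 16891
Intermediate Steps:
n(t, y) = 5 - t (n(t, y) = (2 + 3*1) - t = (2 + 3) - t = 5 - t)
a(h, Q) = 0 (a(h, Q) = (5 - 1*5)*6 = (5 - 5)*6 = 0*6 = 0)
(a(J(10), 68) + 2890) + 14001 = (0 + 2890) + 14001 = 2890 + 14001 = 16891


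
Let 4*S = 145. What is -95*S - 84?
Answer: -14111/4 ≈ -3527.8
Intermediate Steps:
S = 145/4 (S = (¼)*145 = 145/4 ≈ 36.250)
-95*S - 84 = -95*145/4 - 84 = -13775/4 - 84 = -14111/4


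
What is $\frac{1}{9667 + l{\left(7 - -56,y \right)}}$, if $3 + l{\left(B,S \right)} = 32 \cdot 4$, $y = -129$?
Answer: $\frac{1}{9792} \approx 0.00010212$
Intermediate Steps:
$l{\left(B,S \right)} = 125$ ($l{\left(B,S \right)} = -3 + 32 \cdot 4 = -3 + 128 = 125$)
$\frac{1}{9667 + l{\left(7 - -56,y \right)}} = \frac{1}{9667 + 125} = \frac{1}{9792}$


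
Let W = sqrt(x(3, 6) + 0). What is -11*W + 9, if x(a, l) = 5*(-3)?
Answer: 9 - 11*I*sqrt(15) ≈ 9.0 - 42.603*I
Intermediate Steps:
x(a, l) = -15
W = I*sqrt(15) (W = sqrt(-15 + 0) = sqrt(-15) = I*sqrt(15) ≈ 3.873*I)
-11*W + 9 = -11*I*sqrt(15) + 9 = 9 - 11*I*sqrt(15)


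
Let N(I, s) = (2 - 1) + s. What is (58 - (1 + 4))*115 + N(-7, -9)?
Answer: 6087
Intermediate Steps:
N(I, s) = 1 + s
(58 - (1 + 4))*115 + N(-7, -9) = (58 - (1 + 4))*115 + (1 - 9) = (58 - 5)*115 - 8 = 53*115 - 8 = 6095 - 8 = 6087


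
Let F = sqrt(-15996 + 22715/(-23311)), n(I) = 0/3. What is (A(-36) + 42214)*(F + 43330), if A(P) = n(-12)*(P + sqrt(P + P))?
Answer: 1829132620 + 42214*I*sqrt(8692799434481)/23311 ≈ 1.8291e+9 + 5.3392e+6*I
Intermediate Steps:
n(I) = 0 (n(I) = 0*(1/3) = 0)
A(P) = 0 (A(P) = 0*(P + sqrt(P + P)) = 0*(P + sqrt(2*P)) = 0*(P + sqrt(2)*sqrt(P)) = 0)
F = I*sqrt(8692799434481)/23311 (F = sqrt(-15996 + 22715*(-1/23311)) = sqrt(-15996 - 22715/23311) = sqrt(-372905471/23311) = I*sqrt(8692799434481)/23311 ≈ 126.48*I)
(A(-36) + 42214)*(F + 43330) = (0 + 42214)*(I*sqrt(8692799434481)/23311 + 43330) = 42214*(43330 + I*sqrt(8692799434481)/23311) = 1829132620 + 42214*I*sqrt(8692799434481)/23311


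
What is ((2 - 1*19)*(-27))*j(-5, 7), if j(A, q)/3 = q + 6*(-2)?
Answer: -6885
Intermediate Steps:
j(A, q) = -36 + 3*q (j(A, q) = 3*(q + 6*(-2)) = 3*(q - 12) = 3*(-12 + q) = -36 + 3*q)
((2 - 1*19)*(-27))*j(-5, 7) = ((2 - 1*19)*(-27))*(-36 + 3*7) = ((2 - 19)*(-27))*(-36 + 21) = -17*(-27)*(-15) = 459*(-15) = -6885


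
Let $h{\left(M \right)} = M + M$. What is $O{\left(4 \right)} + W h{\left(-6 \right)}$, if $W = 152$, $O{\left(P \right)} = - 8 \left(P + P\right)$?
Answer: $-1888$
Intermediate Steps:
$O{\left(P \right)} = - 16 P$ ($O{\left(P \right)} = - 8 \cdot 2 P = - 16 P$)
$h{\left(M \right)} = 2 M$
$O{\left(4 \right)} + W h{\left(-6 \right)} = \left(-16\right) 4 + 152 \cdot 2 \left(-6\right) = -64 + 152 \left(-12\right) = -64 - 1824 = -1888$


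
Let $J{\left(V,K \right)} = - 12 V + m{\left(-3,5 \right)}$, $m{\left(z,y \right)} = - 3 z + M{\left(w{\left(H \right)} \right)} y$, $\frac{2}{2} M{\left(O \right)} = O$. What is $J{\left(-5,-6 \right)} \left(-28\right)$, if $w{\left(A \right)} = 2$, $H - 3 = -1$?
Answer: $-2212$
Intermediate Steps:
$H = 2$ ($H = 3 - 1 = 2$)
$M{\left(O \right)} = O$
$m{\left(z,y \right)} = - 3 z + 2 y$
$J{\left(V,K \right)} = 19 - 12 V$ ($J{\left(V,K \right)} = - 12 V + \left(\left(-3\right) \left(-3\right) + 2 \cdot 5\right) = - 12 V + \left(9 + 10\right) = - 12 V + 19 = 19 - 12 V$)
$J{\left(-5,-6 \right)} \left(-28\right) = \left(19 - -60\right) \left(-28\right) = \left(19 + 60\right) \left(-28\right) = 79 \left(-28\right) = -2212$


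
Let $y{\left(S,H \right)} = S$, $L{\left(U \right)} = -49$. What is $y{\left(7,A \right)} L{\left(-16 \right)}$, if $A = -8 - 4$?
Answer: $-343$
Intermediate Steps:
$A = -12$ ($A = -8 - 4 = -12$)
$y{\left(7,A \right)} L{\left(-16 \right)} = 7 \left(-49\right) = -343$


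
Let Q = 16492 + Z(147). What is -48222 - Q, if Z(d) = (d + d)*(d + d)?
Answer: -151150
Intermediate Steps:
Z(d) = 4*d² (Z(d) = (2*d)*(2*d) = 4*d²)
Q = 102928 (Q = 16492 + 4*147² = 16492 + 4*21609 = 16492 + 86436 = 102928)
-48222 - Q = -48222 - 1*102928 = -48222 - 102928 = -151150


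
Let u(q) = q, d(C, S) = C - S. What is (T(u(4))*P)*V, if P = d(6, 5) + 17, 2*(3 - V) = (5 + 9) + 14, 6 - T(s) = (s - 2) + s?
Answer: 0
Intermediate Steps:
T(s) = 8 - 2*s (T(s) = 6 - ((s - 2) + s) = 6 - ((-2 + s) + s) = 6 - (-2 + 2*s) = 6 + (2 - 2*s) = 8 - 2*s)
V = -11 (V = 3 - ((5 + 9) + 14)/2 = 3 - (14 + 14)/2 = 3 - ½*28 = 3 - 14 = -11)
P = 18 (P = (6 - 1*5) + 17 = (6 - 5) + 17 = 1 + 17 = 18)
(T(u(4))*P)*V = ((8 - 2*4)*18)*(-11) = ((8 - 8)*18)*(-11) = (0*18)*(-11) = 0*(-11) = 0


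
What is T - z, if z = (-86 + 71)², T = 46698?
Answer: 46473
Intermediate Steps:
z = 225 (z = (-15)² = 225)
T - z = 46698 - 1*225 = 46698 - 225 = 46473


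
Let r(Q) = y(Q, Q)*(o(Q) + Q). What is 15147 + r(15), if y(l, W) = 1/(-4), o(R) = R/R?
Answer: 15143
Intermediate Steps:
o(R) = 1
y(l, W) = -¼
r(Q) = -¼ - Q/4 (r(Q) = -(1 + Q)/4 = -¼ - Q/4)
15147 + r(15) = 15147 + (-¼ - ¼*15) = 15147 + (-¼ - 15/4) = 15147 - 4 = 15143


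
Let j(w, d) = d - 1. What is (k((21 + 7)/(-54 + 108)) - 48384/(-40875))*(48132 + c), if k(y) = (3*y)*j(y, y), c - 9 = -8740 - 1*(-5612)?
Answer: 64789641602/3310875 ≈ 19569.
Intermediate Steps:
j(w, d) = -1 + d
c = -3119 (c = 9 + (-8740 - 1*(-5612)) = 9 + (-8740 + 5612) = 9 - 3128 = -3119)
k(y) = 3*y*(-1 + y) (k(y) = (3*y)*(-1 + y) = 3*y*(-1 + y))
(k((21 + 7)/(-54 + 108)) - 48384/(-40875))*(48132 + c) = (3*((21 + 7)/(-54 + 108))*(-1 + (21 + 7)/(-54 + 108)) - 48384/(-40875))*(48132 - 3119) = (3*(28/54)*(-1 + 28/54) - 48384*(-1/40875))*45013 = (3*(28*(1/54))*(-1 + 28*(1/54)) + 16128/13625)*45013 = (3*(14/27)*(-1 + 14/27) + 16128/13625)*45013 = (3*(14/27)*(-13/27) + 16128/13625)*45013 = (-182/243 + 16128/13625)*45013 = (1439354/3310875)*45013 = 64789641602/3310875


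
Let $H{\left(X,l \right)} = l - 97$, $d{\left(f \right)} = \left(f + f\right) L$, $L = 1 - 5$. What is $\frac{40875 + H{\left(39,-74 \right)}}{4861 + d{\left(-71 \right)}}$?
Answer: $\frac{40704}{5429} \approx 7.4975$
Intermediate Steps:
$L = -4$ ($L = 1 - 5 = -4$)
$d{\left(f \right)} = - 8 f$ ($d{\left(f \right)} = \left(f + f\right) \left(-4\right) = 2 f \left(-4\right) = - 8 f$)
$H{\left(X,l \right)} = -97 + l$ ($H{\left(X,l \right)} = l - 97 = -97 + l$)
$\frac{40875 + H{\left(39,-74 \right)}}{4861 + d{\left(-71 \right)}} = \frac{40875 - 171}{4861 - -568} = \frac{40875 - 171}{4861 + 568} = \frac{40704}{5429}$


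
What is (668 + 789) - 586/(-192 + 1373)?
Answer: 1720131/1181 ≈ 1456.5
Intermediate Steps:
(668 + 789) - 586/(-192 + 1373) = 1457 - 586/1181 = 1720131/1181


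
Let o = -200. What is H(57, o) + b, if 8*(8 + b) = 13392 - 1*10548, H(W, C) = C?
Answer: 295/2 ≈ 147.50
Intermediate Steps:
b = 695/2 (b = -8 + (13392 - 1*10548)/8 = -8 + (13392 - 10548)/8 = -8 + (⅛)*2844 = -8 + 711/2 = 695/2 ≈ 347.50)
H(57, o) + b = -200 + 695/2 = 295/2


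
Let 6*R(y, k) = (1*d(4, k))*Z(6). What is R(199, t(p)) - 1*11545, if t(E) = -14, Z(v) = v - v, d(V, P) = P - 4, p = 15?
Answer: -11545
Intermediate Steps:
d(V, P) = -4 + P
Z(v) = 0
R(y, k) = 0 (R(y, k) = ((1*(-4 + k))*0)/6 = ((-4 + k)*0)/6 = (⅙)*0 = 0)
R(199, t(p)) - 1*11545 = 0 - 1*11545 = 0 - 11545 = -11545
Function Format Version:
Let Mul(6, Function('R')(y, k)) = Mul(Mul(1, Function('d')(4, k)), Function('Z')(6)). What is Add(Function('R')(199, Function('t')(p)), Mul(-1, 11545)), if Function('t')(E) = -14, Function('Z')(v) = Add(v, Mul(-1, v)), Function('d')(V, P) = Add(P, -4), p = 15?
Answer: -11545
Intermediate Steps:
Function('d')(V, P) = Add(-4, P)
Function('Z')(v) = 0
Function('R')(y, k) = 0 (Function('R')(y, k) = Mul(Rational(1, 6), Mul(Mul(1, Add(-4, k)), 0)) = Mul(Rational(1, 6), Mul(Add(-4, k), 0)) = Mul(Rational(1, 6), 0) = 0)
Add(Function('R')(199, Function('t')(p)), Mul(-1, 11545)) = Add(0, Mul(-1, 11545)) = Add(0, -11545) = -11545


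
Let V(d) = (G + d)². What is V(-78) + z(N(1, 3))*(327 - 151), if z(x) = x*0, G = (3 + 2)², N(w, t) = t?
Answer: 2809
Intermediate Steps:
G = 25 (G = 5² = 25)
z(x) = 0
V(d) = (25 + d)²
V(-78) + z(N(1, 3))*(327 - 151) = (25 - 78)² + 0*(327 - 151) = (-53)² + 0*176 = 2809 + 0 = 2809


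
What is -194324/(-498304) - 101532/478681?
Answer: 10606351229/59632164256 ≈ 0.17786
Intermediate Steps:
-194324/(-498304) - 101532/478681 = -194324*(-1/498304) - 101532*1/478681 = 48581/124576 - 101532/478681 = 10606351229/59632164256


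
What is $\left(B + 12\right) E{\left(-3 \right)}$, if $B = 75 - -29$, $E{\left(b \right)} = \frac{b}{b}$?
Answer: $116$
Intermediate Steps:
$E{\left(b \right)} = 1$
$B = 104$ ($B = 75 + 29 = 104$)
$\left(B + 12\right) E{\left(-3 \right)} = \left(104 + 12\right) 1 = 116 \cdot 1 = 116$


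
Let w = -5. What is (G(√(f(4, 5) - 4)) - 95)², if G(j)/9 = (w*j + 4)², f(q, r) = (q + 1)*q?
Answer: 4879681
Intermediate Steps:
f(q, r) = q*(1 + q) (f(q, r) = (1 + q)*q = q*(1 + q))
G(j) = 9*(4 - 5*j)² (G(j) = 9*(-5*j + 4)² = 9*(4 - 5*j)²)
(G(√(f(4, 5) - 4)) - 95)² = (9*(4 - 5*√(4*(1 + 4) - 4))² - 95)² = (9*(4 - 5*√(4*5 - 4))² - 95)² = (9*(4 - 5*√(20 - 4))² - 95)² = (9*(4 - 5*√16)² - 95)² = (9*(4 - 5*4)² - 95)² = (9*(4 - 20)² - 95)² = (9*(-16)² - 95)² = (9*256 - 95)² = (2304 - 95)² = 2209² = 4879681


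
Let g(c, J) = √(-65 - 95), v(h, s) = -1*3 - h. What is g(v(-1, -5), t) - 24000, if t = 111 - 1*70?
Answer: -24000 + 4*I*√10 ≈ -24000.0 + 12.649*I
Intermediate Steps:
v(h, s) = -3 - h
t = 41 (t = 111 - 70 = 41)
g(c, J) = 4*I*√10 (g(c, J) = √(-160) = 4*I*√10)
g(v(-1, -5), t) - 24000 = 4*I*√10 - 24000 = -24000 + 4*I*√10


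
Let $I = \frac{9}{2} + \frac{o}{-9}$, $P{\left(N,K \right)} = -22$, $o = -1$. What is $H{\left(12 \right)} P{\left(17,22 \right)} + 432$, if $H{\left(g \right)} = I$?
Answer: $\frac{2975}{9} \approx 330.56$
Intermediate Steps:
$I = \frac{83}{18}$ ($I = \frac{9}{2} - \frac{1}{-9} = 9 \cdot \frac{1}{2} - - \frac{1}{9} = \frac{9}{2} + \frac{1}{9} = \frac{83}{18} \approx 4.6111$)
$H{\left(g \right)} = \frac{83}{18}$
$H{\left(12 \right)} P{\left(17,22 \right)} + 432 = \frac{83}{18} \left(-22\right) + 432 = - \frac{913}{9} + 432 = \frac{2975}{9}$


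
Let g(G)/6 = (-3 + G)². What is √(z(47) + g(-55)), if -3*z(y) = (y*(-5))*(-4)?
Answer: 2*√44709/3 ≈ 140.96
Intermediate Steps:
z(y) = -20*y/3 (z(y) = -y*(-5)*(-4)/3 = -(-5*y)*(-4)/3 = -20*y/3)
g(G) = 6*(-3 + G)²
√(z(47) + g(-55)) = √(-20/3*47 + 6*(-3 - 55)²) = √(-940/3 + 6*(-58)²) = √(-940/3 + 6*3364) = √(-940/3 + 20184) = √(59612/3) = 2*√44709/3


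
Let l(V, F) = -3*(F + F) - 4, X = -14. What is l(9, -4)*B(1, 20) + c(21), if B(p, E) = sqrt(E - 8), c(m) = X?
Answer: -14 + 40*sqrt(3) ≈ 55.282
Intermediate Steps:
c(m) = -14
B(p, E) = sqrt(-8 + E)
l(V, F) = -4 - 6*F (l(V, F) = -6*F - 4 = -4 - 6*F)
l(9, -4)*B(1, 20) + c(21) = (-4 - 6*(-4))*sqrt(-8 + 20) - 14 = (-4 + 24)*sqrt(12) - 14 = 20*(2*sqrt(3)) - 14 = 40*sqrt(3) - 14 = -14 + 40*sqrt(3)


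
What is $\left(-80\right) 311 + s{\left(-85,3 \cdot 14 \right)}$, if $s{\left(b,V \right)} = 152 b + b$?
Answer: $-37885$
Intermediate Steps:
$s{\left(b,V \right)} = 153 b$
$\left(-80\right) 311 + s{\left(-85,3 \cdot 14 \right)} = \left(-80\right) 311 + 153 \left(-85\right) = -24880 - 13005 = -37885$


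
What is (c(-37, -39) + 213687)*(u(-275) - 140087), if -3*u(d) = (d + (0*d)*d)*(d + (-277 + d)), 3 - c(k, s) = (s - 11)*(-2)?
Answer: -138339252740/3 ≈ -4.6113e+10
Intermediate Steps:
c(k, s) = -19 + 2*s (c(k, s) = 3 - (s - 11)*(-2) = 3 - (-11 + s)*(-2) = 3 - (22 - 2*s) = 3 + (-22 + 2*s) = -19 + 2*s)
u(d) = -d*(-277 + 2*d)/3 (u(d) = -(d + (0*d)*d)*(d + (-277 + d))/3 = -(d + 0*d)*(-277 + 2*d)/3 = -(d + 0)*(-277 + 2*d)/3 = -d*(-277 + 2*d)/3)
(c(-37, -39) + 213687)*(u(-275) - 140087) = ((-19 + 2*(-39)) + 213687)*((1/3)*(-275)*(277 - 2*(-275)) - 140087) = ((-19 - 78) + 213687)*((1/3)*(-275)*(277 + 550) - 140087) = (-97 + 213687)*((1/3)*(-275)*827 - 140087) = 213590*(-227425/3 - 140087) = 213590*(-647686/3) = -138339252740/3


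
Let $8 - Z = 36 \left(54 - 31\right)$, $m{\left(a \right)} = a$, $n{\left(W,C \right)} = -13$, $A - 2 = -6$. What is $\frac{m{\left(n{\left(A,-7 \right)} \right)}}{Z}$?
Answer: $\frac{13}{820} \approx 0.015854$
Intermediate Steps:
$A = -4$ ($A = 2 - 6 = -4$)
$Z = -820$ ($Z = 8 - 36 \left(54 - 31\right) = 8 - 36 \cdot 23 = 8 - 828 = -820$)
$\frac{m{\left(n{\left(A,-7 \right)} \right)}}{Z} = - \frac{13}{-820} = \left(-13\right) \left(- \frac{1}{820}\right) = \frac{13}{820}$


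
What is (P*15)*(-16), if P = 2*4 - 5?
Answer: -720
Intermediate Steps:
P = 3 (P = 8 - 5 = 3)
(P*15)*(-16) = (3*15)*(-16) = 45*(-16) = -720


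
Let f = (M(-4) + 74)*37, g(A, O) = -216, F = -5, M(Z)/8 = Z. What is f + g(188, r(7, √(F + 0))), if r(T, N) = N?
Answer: 1338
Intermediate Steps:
M(Z) = 8*Z
f = 1554 (f = (8*(-4) + 74)*37 = (-32 + 74)*37 = 42*37 = 1554)
f + g(188, r(7, √(F + 0))) = 1554 - 216 = 1338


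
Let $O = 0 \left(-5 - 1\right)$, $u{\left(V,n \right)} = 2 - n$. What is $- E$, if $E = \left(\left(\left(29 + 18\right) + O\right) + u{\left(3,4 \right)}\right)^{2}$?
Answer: $-2025$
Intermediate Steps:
$O = 0$ ($O = 0 \left(-6\right) = 0$)
$E = 2025$ ($E = \left(\left(\left(29 + 18\right) + 0\right) + \left(2 - 4\right)\right)^{2} = \left(\left(47 + 0\right) + \left(2 - 4\right)\right)^{2} = \left(47 - 2\right)^{2} = 45^{2} = 2025$)
$- E = \left(-1\right) 2025 = -2025$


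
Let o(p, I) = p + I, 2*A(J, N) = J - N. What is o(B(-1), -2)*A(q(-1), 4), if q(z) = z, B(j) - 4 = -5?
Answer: 15/2 ≈ 7.5000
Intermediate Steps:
B(j) = -1 (B(j) = 4 - 5 = -1)
A(J, N) = J/2 - N/2 (A(J, N) = (J - N)/2 = J/2 - N/2)
o(p, I) = I + p
o(B(-1), -2)*A(q(-1), 4) = (-2 - 1)*((1/2)*(-1) - 1/2*4) = -3*(-1/2 - 2) = -3*(-5/2) = 15/2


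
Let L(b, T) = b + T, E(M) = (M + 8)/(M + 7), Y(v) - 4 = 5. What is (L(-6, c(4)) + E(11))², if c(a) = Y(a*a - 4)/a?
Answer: 9409/1296 ≈ 7.2600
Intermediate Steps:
Y(v) = 9 (Y(v) = 4 + 5 = 9)
c(a) = 9/a
E(M) = (8 + M)/(7 + M)
L(b, T) = T + b
(L(-6, c(4)) + E(11))² = ((9/4 - 6) + (8 + 11)/(7 + 11))² = ((9*(¼) - 6) + 19/18)² = ((9/4 - 6) + (1/18)*19)² = (-15/4 + 19/18)² = (-97/36)² = 9409/1296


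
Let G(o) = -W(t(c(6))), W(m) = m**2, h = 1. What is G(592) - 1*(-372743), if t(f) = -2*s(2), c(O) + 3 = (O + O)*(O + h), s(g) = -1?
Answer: 372739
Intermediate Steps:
c(O) = -3 + 2*O*(1 + O) (c(O) = -3 + (O + O)*(O + 1) = -3 + (2*O)*(1 + O) = -3 + 2*O*(1 + O))
t(f) = 2 (t(f) = -2*(-1) = 2)
G(o) = -4 (G(o) = -1*2**2 = -1*4 = -4)
G(592) - 1*(-372743) = -4 - 1*(-372743) = -4 + 372743 = 372739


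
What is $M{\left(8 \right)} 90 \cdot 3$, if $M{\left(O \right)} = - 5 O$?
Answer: $-10800$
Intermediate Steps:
$M{\left(8 \right)} 90 \cdot 3 = \left(-5\right) 8 \cdot 90 \cdot 3 = \left(-40\right) 90 \cdot 3 = \left(-3600\right) 3 = -10800$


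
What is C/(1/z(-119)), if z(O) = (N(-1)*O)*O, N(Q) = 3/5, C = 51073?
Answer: 2169734259/5 ≈ 4.3395e+8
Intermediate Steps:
N(Q) = ⅗ (N(Q) = 3*(⅕) = ⅗)
z(O) = 3*O²/5 (z(O) = (3*O/5)*O = 3*O²/5)
C/(1/z(-119)) = 51073/(1/((⅗)*(-119)²)) = 51073/(1/((⅗)*14161)) = 51073/(1/(42483/5)) = 51073/(5/42483) = 51073*(42483/5) = 2169734259/5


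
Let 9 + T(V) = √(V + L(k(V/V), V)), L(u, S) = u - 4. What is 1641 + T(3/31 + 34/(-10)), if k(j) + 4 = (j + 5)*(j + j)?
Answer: 1632 + 6*√465/155 ≈ 1632.8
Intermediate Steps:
k(j) = -4 + 2*j*(5 + j) (k(j) = -4 + (j + 5)*(j + j) = -4 + (5 + j)*(2*j) = -4 + 2*j*(5 + j))
L(u, S) = -4 + u
T(V) = -9 + √(4 + V) (T(V) = -9 + √(V + (-4 + (-4 + 2*(V/V)² + 10*(V/V)))) = -9 + √(V + (-4 + (-4 + 2*1² + 10*1))) = -9 + √(V + (-4 + (-4 + 2*1 + 10))) = -9 + √(V + (-4 + (-4 + 2 + 10))) = -9 + √(V + (-4 + 8)) = -9 + √(V + 4) = -9 + √(4 + V))
1641 + T(3/31 + 34/(-10)) = 1641 + (-9 + √(4 + (3/31 + 34/(-10)))) = 1641 + (-9 + √(4 + (3*(1/31) + 34*(-⅒)))) = 1641 + (-9 + √(4 + (3/31 - 17/5))) = 1641 + (-9 + √(4 - 512/155)) = 1641 + (-9 + √(108/155)) = 1641 + (-9 + 6*√465/155) = 1632 + 6*√465/155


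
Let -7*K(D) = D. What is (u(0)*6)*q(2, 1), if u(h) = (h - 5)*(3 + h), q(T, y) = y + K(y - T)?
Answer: -720/7 ≈ -102.86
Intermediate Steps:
K(D) = -D/7
q(T, y) = T/7 + 6*y/7 (q(T, y) = y - (y - T)/7 = y + (-y/7 + T/7) = T/7 + 6*y/7)
u(h) = (-5 + h)*(3 + h)
(u(0)*6)*q(2, 1) = ((-15 + 0² - 2*0)*6)*((⅐)*2 + (6/7)*1) = ((-15 + 0 + 0)*6)*(2/7 + 6/7) = -15*6*(8/7) = -90*8/7 = -720/7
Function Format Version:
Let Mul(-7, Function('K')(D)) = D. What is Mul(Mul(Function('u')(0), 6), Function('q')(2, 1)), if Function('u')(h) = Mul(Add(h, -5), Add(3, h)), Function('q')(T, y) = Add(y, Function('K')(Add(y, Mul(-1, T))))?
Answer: Rational(-720, 7) ≈ -102.86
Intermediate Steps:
Function('K')(D) = Mul(Rational(-1, 7), D)
Function('q')(T, y) = Add(Mul(Rational(1, 7), T), Mul(Rational(6, 7), y)) (Function('q')(T, y) = Add(y, Mul(Rational(-1, 7), Add(y, Mul(-1, T)))) = Add(y, Add(Mul(Rational(-1, 7), y), Mul(Rational(1, 7), T))) = Add(Mul(Rational(1, 7), T), Mul(Rational(6, 7), y)))
Function('u')(h) = Mul(Add(-5, h), Add(3, h))
Mul(Mul(Function('u')(0), 6), Function('q')(2, 1)) = Mul(Mul(Add(-15, Pow(0, 2), Mul(-2, 0)), 6), Add(Mul(Rational(1, 7), 2), Mul(Rational(6, 7), 1))) = Mul(Mul(Add(-15, 0, 0), 6), Add(Rational(2, 7), Rational(6, 7))) = Mul(Mul(-15, 6), Rational(8, 7)) = Mul(-90, Rational(8, 7)) = Rational(-720, 7)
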